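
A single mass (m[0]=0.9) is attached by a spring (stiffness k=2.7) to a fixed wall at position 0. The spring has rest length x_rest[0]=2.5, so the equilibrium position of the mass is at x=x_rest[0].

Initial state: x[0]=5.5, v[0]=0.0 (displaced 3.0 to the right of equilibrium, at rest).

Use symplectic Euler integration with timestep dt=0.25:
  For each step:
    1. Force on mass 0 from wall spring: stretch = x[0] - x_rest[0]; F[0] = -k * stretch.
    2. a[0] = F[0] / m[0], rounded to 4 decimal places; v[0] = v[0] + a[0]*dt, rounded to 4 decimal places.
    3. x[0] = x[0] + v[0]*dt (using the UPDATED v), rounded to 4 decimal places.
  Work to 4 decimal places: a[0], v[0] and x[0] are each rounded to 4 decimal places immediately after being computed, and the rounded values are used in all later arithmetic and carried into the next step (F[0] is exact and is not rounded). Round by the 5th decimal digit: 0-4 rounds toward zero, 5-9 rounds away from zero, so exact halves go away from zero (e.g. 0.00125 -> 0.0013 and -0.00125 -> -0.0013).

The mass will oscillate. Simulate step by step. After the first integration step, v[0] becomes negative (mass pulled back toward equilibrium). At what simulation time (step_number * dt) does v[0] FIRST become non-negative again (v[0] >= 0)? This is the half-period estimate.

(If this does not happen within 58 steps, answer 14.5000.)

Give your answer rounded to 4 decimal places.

Step 0: x=[5.5000] v=[0.0000]
Step 1: x=[4.9375] v=[-2.2500]
Step 2: x=[3.9180] v=[-4.0781]
Step 3: x=[2.6326] v=[-5.1416]
Step 4: x=[1.3223] v=[-5.2411]
Step 5: x=[0.2329] v=[-4.3578]
Step 6: x=[-0.4315] v=[-2.6575]
Step 7: x=[-0.5462] v=[-0.4589]
Step 8: x=[-0.0898] v=[1.8258]
First v>=0 after going negative at step 8, time=2.0000

Answer: 2.0000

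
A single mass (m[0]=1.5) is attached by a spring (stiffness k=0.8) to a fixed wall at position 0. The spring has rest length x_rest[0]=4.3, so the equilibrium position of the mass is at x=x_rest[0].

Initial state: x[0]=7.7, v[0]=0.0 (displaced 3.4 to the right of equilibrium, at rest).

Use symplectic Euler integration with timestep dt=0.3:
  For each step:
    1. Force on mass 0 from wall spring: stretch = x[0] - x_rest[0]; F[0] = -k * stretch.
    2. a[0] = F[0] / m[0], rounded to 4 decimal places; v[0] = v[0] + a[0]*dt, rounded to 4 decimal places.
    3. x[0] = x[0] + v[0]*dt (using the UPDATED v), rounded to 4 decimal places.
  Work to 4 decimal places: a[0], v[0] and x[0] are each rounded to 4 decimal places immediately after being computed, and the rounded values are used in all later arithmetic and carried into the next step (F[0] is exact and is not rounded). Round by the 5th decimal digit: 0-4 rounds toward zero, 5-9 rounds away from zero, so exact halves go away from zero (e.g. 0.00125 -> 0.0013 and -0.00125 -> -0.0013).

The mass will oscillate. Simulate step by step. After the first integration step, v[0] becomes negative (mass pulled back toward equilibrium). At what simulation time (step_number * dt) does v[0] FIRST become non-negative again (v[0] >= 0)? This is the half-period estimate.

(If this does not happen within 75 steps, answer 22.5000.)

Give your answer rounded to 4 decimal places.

Step 0: x=[7.7000] v=[0.0000]
Step 1: x=[7.5368] v=[-0.5440]
Step 2: x=[7.2182] v=[-1.0619]
Step 3: x=[6.7596] v=[-1.5288]
Step 4: x=[6.1829] v=[-1.9223]
Step 5: x=[5.5158] v=[-2.2236]
Step 6: x=[4.7904] v=[-2.4181]
Step 7: x=[4.0414] v=[-2.4966]
Step 8: x=[3.3048] v=[-2.4552]
Step 9: x=[2.6160] v=[-2.2960]
Step 10: x=[2.0080] v=[-2.0266]
Step 11: x=[1.5100] v=[-1.6599]
Step 12: x=[1.1460] v=[-1.2135]
Step 13: x=[0.9333] v=[-0.7089]
Step 14: x=[0.8822] v=[-0.1702]
Step 15: x=[0.9952] v=[0.3766]
First v>=0 after going negative at step 15, time=4.5000

Answer: 4.5000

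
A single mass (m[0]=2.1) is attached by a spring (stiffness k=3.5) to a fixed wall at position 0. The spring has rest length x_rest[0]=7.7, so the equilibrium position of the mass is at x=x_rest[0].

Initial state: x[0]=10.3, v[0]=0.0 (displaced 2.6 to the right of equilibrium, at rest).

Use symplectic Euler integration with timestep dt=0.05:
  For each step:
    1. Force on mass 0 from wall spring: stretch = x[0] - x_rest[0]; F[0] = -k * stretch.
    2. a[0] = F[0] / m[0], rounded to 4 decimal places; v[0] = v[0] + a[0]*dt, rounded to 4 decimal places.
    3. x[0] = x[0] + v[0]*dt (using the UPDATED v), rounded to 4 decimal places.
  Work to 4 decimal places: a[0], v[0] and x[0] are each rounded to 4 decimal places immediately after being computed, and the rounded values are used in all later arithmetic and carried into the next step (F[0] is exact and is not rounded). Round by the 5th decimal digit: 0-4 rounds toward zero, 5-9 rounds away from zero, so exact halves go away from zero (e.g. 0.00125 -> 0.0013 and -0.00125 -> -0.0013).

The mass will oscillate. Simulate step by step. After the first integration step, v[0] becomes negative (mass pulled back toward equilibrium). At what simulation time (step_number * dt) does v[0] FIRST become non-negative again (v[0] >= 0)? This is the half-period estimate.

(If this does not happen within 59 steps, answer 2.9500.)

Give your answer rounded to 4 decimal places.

Answer: 2.4500

Derivation:
Step 0: x=[10.3000] v=[0.0000]
Step 1: x=[10.2892] v=[-0.2167]
Step 2: x=[10.2676] v=[-0.4325]
Step 3: x=[10.2353] v=[-0.6465]
Step 4: x=[10.1924] v=[-0.8578]
Step 5: x=[10.1391] v=[-1.0655]
Step 6: x=[10.0757] v=[-1.2688]
Step 7: x=[10.0024] v=[-1.4668]
Step 8: x=[9.9195] v=[-1.6587]
Step 9: x=[9.8273] v=[-1.8437]
Step 10: x=[9.7263] v=[-2.0210]
Step 11: x=[9.6168] v=[-2.1899]
Step 12: x=[9.4993] v=[-2.3496]
Step 13: x=[9.3743] v=[-2.4995]
Step 14: x=[9.2424] v=[-2.6390]
Step 15: x=[9.1040] v=[-2.7675]
Step 16: x=[8.9598] v=[-2.8845]
Step 17: x=[8.8103] v=[-2.9895]
Step 18: x=[8.6562] v=[-3.0820]
Step 19: x=[8.4981] v=[-3.1617]
Step 20: x=[8.3367] v=[-3.2282]
Step 21: x=[8.1726] v=[-3.2813]
Step 22: x=[8.0066] v=[-3.3207]
Step 23: x=[7.8393] v=[-3.3463]
Step 24: x=[7.6714] v=[-3.3579]
Step 25: x=[7.5036] v=[-3.3555]
Step 26: x=[7.3366] v=[-3.3391]
Step 27: x=[7.1712] v=[-3.3088]
Step 28: x=[7.0080] v=[-3.2647]
Step 29: x=[6.8477] v=[-3.2070]
Step 30: x=[6.6909] v=[-3.1360]
Step 31: x=[6.5383] v=[-3.0519]
Step 32: x=[6.3905] v=[-2.9551]
Step 33: x=[6.2482] v=[-2.8460]
Step 34: x=[6.1120] v=[-2.7250]
Step 35: x=[5.9824] v=[-2.5927]
Step 36: x=[5.8599] v=[-2.4496]
Step 37: x=[5.7451] v=[-2.2963]
Step 38: x=[5.6384] v=[-2.1334]
Step 39: x=[5.5403] v=[-1.9616]
Step 40: x=[5.4512] v=[-1.7816]
Step 41: x=[5.3715] v=[-1.5942]
Step 42: x=[5.3015] v=[-1.4002]
Step 43: x=[5.2415] v=[-1.2003]
Step 44: x=[5.1917] v=[-0.9954]
Step 45: x=[5.1524] v=[-0.7864]
Step 46: x=[5.1237] v=[-0.5741]
Step 47: x=[5.1057] v=[-0.3594]
Step 48: x=[5.0985] v=[-0.1432]
Step 49: x=[5.1022] v=[0.0736]
First v>=0 after going negative at step 49, time=2.4500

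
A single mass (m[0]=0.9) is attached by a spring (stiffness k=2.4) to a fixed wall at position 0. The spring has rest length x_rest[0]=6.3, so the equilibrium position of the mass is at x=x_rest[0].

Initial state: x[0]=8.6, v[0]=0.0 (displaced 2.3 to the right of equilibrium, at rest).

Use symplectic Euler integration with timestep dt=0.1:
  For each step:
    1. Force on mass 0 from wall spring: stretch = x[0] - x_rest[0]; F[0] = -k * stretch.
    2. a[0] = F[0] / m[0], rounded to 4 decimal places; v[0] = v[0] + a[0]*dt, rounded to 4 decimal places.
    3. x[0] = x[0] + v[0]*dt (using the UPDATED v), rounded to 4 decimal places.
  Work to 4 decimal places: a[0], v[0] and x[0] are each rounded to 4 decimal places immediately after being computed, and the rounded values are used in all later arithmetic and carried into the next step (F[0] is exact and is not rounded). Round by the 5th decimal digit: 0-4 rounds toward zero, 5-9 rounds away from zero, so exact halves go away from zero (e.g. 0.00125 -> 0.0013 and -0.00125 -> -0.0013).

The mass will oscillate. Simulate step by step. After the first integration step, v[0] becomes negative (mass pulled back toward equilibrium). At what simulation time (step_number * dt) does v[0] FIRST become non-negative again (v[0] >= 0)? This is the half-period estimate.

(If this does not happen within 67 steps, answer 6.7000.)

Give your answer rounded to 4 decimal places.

Answer: 2.0000

Derivation:
Step 0: x=[8.6000] v=[0.0000]
Step 1: x=[8.5387] v=[-0.6133]
Step 2: x=[8.4177] v=[-1.2103]
Step 3: x=[8.2402] v=[-1.7750]
Step 4: x=[8.0110] v=[-2.2924]
Step 5: x=[7.7361] v=[-2.7487]
Step 6: x=[7.4229] v=[-3.1317]
Step 7: x=[7.0798] v=[-3.4311]
Step 8: x=[6.7159] v=[-3.6391]
Step 9: x=[6.3409] v=[-3.7500]
Step 10: x=[5.9648] v=[-3.7609]
Step 11: x=[5.5977] v=[-3.6715]
Step 12: x=[5.2493] v=[-3.4842]
Step 13: x=[4.9289] v=[-3.2040]
Step 14: x=[4.6451] v=[-2.8384]
Step 15: x=[4.4054] v=[-2.3971]
Step 16: x=[4.2162] v=[-1.8919]
Step 17: x=[4.0826] v=[-1.3362]
Step 18: x=[4.0081] v=[-0.7449]
Step 19: x=[3.9947] v=[-0.1337]
Step 20: x=[4.0428] v=[0.4811]
First v>=0 after going negative at step 20, time=2.0000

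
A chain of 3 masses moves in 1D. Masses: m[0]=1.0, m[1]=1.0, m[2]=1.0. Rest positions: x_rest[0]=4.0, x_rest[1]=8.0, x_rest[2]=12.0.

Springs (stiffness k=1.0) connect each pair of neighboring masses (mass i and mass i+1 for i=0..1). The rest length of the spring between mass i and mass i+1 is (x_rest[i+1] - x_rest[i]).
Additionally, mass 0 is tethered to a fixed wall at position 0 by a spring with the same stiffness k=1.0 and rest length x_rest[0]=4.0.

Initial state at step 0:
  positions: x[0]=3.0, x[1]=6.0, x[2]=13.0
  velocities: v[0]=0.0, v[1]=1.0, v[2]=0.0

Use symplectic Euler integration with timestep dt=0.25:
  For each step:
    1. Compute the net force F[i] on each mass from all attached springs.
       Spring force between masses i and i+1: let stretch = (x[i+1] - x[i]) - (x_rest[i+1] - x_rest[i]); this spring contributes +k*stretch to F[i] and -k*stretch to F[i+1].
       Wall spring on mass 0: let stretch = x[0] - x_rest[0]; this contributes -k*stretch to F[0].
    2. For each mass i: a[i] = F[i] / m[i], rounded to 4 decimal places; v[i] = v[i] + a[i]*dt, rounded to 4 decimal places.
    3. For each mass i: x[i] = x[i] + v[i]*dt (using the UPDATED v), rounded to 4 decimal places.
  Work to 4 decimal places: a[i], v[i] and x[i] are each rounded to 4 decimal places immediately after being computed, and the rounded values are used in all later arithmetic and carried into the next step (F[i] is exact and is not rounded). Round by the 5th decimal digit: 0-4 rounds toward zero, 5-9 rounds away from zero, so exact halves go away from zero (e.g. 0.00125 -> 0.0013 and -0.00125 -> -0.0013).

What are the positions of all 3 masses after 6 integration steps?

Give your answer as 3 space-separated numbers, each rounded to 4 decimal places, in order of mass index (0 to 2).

Step 0: x=[3.0000 6.0000 13.0000] v=[0.0000 1.0000 0.0000]
Step 1: x=[3.0000 6.5000 12.8125] v=[0.0000 2.0000 -0.7500]
Step 2: x=[3.0313 7.1758 12.4805] v=[0.1250 2.7031 -1.3281]
Step 3: x=[3.1321 7.9241 12.0669] v=[0.4033 2.9932 -1.6543]
Step 4: x=[3.3367 8.6318 11.6444] v=[0.8183 2.8309 -1.6900]
Step 5: x=[3.6637 9.1969 11.2836] v=[1.3079 2.2603 -1.4432]
Step 6: x=[4.1075 9.5466 11.0424] v=[1.7753 1.3987 -0.9649]

Answer: 4.1075 9.5466 11.0424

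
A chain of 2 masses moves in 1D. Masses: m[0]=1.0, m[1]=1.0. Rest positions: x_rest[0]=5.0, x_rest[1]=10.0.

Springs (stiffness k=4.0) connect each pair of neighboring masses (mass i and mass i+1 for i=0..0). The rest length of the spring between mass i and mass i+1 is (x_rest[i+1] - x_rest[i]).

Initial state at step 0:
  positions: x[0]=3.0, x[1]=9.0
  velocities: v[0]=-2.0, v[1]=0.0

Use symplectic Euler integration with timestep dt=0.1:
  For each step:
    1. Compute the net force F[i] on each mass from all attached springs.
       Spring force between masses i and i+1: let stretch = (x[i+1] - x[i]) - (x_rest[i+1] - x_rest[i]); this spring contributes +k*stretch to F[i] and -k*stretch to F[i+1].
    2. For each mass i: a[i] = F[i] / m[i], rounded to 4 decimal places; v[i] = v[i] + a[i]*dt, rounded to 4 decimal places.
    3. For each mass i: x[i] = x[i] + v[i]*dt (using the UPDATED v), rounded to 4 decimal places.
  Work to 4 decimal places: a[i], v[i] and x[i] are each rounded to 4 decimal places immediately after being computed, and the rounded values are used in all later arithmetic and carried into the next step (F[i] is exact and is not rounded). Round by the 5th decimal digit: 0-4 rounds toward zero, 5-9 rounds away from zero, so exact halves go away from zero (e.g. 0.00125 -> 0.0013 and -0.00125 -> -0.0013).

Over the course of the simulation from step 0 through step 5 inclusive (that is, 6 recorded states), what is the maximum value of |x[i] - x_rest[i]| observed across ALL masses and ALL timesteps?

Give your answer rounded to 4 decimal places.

Step 0: x=[3.0000 9.0000] v=[-2.0000 0.0000]
Step 1: x=[2.8400 8.9600] v=[-1.6000 -0.4000]
Step 2: x=[2.7248 8.8752] v=[-1.1520 -0.8480]
Step 3: x=[2.6556 8.7444] v=[-0.6918 -1.3082]
Step 4: x=[2.6300 8.5700] v=[-0.2563 -1.7437]
Step 5: x=[2.6420 8.3580] v=[0.1197 -2.1197]
Max displacement = 2.3700

Answer: 2.3700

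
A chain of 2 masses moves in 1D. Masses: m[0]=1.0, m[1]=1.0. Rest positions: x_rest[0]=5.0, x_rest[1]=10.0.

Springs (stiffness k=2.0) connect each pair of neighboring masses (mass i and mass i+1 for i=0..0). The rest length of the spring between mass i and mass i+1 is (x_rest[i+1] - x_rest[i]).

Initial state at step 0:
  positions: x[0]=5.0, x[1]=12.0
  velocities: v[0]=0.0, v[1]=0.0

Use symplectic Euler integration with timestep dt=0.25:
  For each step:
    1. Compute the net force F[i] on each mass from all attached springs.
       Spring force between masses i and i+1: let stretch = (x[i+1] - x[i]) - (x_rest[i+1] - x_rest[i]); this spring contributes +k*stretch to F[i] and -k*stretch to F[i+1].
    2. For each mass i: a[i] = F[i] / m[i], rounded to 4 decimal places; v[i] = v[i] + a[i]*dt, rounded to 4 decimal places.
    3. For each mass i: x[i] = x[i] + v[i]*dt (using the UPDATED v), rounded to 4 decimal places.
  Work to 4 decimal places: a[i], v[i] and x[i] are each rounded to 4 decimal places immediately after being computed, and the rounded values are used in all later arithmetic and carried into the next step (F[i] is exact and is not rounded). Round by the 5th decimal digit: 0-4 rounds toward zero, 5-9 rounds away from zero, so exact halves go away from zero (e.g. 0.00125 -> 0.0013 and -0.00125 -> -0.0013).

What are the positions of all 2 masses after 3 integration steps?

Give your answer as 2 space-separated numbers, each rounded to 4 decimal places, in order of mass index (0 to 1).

Answer: 6.2031 10.7969

Derivation:
Step 0: x=[5.0000 12.0000] v=[0.0000 0.0000]
Step 1: x=[5.2500 11.7500] v=[1.0000 -1.0000]
Step 2: x=[5.6875 11.3125] v=[1.7500 -1.7500]
Step 3: x=[6.2031 10.7969] v=[2.0625 -2.0625]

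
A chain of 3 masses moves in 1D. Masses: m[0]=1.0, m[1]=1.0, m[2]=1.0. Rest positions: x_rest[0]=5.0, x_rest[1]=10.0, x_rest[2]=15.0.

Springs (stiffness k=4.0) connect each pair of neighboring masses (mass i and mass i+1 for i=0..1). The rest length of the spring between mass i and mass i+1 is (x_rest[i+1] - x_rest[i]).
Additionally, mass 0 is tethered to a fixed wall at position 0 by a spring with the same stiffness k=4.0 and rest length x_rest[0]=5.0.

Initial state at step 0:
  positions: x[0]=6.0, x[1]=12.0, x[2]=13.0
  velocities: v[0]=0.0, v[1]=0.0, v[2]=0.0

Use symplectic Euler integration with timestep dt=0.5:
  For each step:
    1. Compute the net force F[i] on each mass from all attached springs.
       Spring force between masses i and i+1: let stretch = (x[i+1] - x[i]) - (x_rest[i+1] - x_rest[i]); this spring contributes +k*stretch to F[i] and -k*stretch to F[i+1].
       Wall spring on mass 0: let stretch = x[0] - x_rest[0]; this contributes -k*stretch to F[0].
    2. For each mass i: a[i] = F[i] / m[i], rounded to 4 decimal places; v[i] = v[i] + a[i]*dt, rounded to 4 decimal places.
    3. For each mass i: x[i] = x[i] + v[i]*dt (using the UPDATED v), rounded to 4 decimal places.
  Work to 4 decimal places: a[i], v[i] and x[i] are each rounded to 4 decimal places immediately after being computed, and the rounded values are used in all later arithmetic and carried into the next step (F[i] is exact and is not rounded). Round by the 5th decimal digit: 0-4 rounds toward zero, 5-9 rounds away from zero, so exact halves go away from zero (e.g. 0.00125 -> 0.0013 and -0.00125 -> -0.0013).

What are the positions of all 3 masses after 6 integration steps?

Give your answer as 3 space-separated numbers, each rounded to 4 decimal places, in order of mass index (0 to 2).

Step 0: x=[6.0000 12.0000 13.0000] v=[0.0000 0.0000 0.0000]
Step 1: x=[6.0000 7.0000 17.0000] v=[0.0000 -10.0000 8.0000]
Step 2: x=[1.0000 11.0000 16.0000] v=[-10.0000 8.0000 -2.0000]
Step 3: x=[5.0000 10.0000 15.0000] v=[8.0000 -2.0000 -2.0000]
Step 4: x=[9.0000 9.0000 14.0000] v=[8.0000 -2.0000 -2.0000]
Step 5: x=[4.0000 13.0000 13.0000] v=[-10.0000 8.0000 -2.0000]
Step 6: x=[4.0000 8.0000 17.0000] v=[0.0000 -10.0000 8.0000]

Answer: 4.0000 8.0000 17.0000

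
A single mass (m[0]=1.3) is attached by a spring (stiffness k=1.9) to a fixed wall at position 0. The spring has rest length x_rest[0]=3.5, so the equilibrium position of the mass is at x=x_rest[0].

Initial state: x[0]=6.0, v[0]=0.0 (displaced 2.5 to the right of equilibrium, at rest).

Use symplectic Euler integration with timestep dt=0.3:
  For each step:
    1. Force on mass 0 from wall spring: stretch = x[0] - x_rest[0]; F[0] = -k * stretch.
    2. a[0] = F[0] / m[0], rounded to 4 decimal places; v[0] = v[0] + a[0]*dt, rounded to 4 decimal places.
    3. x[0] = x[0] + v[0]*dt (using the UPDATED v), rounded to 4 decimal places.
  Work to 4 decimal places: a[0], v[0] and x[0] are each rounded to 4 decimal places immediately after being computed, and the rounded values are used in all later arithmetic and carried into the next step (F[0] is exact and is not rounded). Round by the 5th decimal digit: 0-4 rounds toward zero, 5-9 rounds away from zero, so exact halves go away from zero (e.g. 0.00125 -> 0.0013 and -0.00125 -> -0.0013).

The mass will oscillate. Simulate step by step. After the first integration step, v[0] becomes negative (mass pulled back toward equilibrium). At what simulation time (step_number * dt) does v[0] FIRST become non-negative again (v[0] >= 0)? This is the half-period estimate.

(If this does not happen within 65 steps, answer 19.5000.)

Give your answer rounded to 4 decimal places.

Answer: 2.7000

Derivation:
Step 0: x=[6.0000] v=[0.0000]
Step 1: x=[5.6712] v=[-1.0961]
Step 2: x=[5.0568] v=[-2.0481]
Step 3: x=[4.2376] v=[-2.7307]
Step 4: x=[3.3214] v=[-3.0541]
Step 5: x=[2.4287] v=[-2.9758]
Step 6: x=[1.6769] v=[-2.5061]
Step 7: x=[1.1649] v=[-1.7068]
Step 8: x=[0.9600] v=[-0.6830]
Step 9: x=[1.0892] v=[0.4307]
First v>=0 after going negative at step 9, time=2.7000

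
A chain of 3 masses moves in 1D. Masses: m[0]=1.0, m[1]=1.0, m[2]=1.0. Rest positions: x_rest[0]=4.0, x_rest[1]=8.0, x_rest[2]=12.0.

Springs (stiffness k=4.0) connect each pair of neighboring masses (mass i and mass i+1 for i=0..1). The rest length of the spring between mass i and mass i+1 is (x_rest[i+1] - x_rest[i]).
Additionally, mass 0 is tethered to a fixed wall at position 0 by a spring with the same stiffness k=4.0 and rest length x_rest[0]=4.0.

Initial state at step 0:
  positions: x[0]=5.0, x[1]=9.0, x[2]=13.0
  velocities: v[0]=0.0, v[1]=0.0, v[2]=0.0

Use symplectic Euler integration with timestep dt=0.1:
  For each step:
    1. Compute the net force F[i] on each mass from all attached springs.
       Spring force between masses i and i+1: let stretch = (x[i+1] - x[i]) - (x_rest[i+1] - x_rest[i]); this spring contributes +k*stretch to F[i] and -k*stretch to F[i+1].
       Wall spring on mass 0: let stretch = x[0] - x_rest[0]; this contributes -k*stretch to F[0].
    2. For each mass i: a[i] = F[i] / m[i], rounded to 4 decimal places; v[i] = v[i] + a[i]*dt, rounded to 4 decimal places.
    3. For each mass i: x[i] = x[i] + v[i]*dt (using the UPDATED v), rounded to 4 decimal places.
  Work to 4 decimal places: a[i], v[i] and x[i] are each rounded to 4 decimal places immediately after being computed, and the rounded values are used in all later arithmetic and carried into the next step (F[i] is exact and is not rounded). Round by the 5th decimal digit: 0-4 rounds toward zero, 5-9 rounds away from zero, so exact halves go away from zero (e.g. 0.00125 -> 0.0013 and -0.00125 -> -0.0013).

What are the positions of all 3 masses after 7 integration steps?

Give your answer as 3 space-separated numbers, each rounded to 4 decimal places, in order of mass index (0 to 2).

Answer: 4.2217 8.8466 12.9886

Derivation:
Step 0: x=[5.0000 9.0000 13.0000] v=[0.0000 0.0000 0.0000]
Step 1: x=[4.9600 9.0000 13.0000] v=[-0.4000 0.0000 0.0000]
Step 2: x=[4.8832 8.9984 13.0000] v=[-0.7680 -0.0160 0.0000]
Step 3: x=[4.7757 8.9923 12.9999] v=[-1.0752 -0.0614 -0.0006]
Step 4: x=[4.6458 8.9778 12.9995] v=[-1.2988 -0.1450 -0.0036]
Step 5: x=[4.5034 8.9509 12.9983] v=[-1.4243 -0.2691 -0.0123]
Step 6: x=[4.3587 8.9080 12.9952] v=[-1.4467 -0.4291 -0.0313]
Step 7: x=[4.2217 8.8466 12.9886] v=[-1.3705 -0.6139 -0.0662]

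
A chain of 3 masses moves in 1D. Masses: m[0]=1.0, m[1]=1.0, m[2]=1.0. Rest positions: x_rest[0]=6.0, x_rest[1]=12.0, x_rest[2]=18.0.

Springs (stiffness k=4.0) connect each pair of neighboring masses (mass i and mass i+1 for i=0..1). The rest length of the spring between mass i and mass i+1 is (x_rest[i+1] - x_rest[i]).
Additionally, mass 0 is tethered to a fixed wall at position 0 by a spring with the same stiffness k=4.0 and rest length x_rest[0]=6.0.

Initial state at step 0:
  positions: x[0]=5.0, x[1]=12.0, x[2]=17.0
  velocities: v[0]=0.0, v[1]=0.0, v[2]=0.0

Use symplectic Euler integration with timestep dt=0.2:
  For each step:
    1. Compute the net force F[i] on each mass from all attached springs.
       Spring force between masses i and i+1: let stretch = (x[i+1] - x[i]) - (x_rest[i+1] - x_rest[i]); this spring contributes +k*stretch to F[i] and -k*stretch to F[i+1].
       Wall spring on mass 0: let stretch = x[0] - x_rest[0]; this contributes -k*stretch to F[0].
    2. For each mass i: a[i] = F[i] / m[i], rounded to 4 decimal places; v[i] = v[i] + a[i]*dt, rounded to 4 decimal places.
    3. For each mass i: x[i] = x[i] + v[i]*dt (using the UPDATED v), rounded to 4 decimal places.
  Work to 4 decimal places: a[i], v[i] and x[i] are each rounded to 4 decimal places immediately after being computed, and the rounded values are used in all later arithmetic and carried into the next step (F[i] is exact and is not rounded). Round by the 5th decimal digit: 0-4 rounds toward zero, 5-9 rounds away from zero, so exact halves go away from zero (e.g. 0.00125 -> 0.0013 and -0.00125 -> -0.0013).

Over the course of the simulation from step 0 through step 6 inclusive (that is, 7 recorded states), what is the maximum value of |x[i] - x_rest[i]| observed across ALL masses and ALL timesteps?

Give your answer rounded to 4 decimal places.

Step 0: x=[5.0000 12.0000 17.0000] v=[0.0000 0.0000 0.0000]
Step 1: x=[5.3200 11.6800 17.1600] v=[1.6000 -1.6000 0.8000]
Step 2: x=[5.8064 11.2192 17.4032] v=[2.4320 -2.3040 1.2160]
Step 3: x=[6.2298 10.8818 17.6170] v=[2.1171 -1.6870 1.0688]
Step 4: x=[6.4008 10.8777 17.7131] v=[0.8549 -0.0204 0.4806]
Step 5: x=[6.2640 11.2510 17.6756] v=[-0.6842 1.8664 -0.1877]
Step 6: x=[5.9228 11.8543 17.5701] v=[-1.7058 3.0165 -0.5274]
Max displacement = 1.1223

Answer: 1.1223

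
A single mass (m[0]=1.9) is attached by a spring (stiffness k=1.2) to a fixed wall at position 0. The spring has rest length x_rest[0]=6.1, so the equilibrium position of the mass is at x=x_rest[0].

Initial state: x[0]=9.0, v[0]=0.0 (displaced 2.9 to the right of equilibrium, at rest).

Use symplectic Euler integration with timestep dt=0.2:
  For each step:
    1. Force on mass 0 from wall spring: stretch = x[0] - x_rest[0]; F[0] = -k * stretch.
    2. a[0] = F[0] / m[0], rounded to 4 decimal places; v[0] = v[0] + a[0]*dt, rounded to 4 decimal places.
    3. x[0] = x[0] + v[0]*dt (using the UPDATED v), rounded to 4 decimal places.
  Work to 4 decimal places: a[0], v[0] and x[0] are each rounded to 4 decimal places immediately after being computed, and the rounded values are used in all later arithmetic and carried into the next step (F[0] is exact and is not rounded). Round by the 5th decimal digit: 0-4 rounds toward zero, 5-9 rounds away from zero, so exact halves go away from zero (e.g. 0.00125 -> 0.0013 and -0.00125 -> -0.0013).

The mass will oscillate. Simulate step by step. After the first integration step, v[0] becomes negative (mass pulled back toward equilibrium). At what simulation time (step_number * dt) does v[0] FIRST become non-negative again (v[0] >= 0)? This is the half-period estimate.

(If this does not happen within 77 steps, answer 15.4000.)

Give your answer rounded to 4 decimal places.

Step 0: x=[9.0000] v=[0.0000]
Step 1: x=[8.9267] v=[-0.3663]
Step 2: x=[8.7820] v=[-0.7234]
Step 3: x=[8.5696] v=[-1.0622]
Step 4: x=[8.2948] v=[-1.3741]
Step 5: x=[7.9645] v=[-1.6513]
Step 6: x=[7.5871] v=[-1.8868]
Step 7: x=[7.1722] v=[-2.0746]
Step 8: x=[6.7302] v=[-2.2100]
Step 9: x=[6.2723] v=[-2.2896]
Step 10: x=[5.8100] v=[-2.3114]
Step 11: x=[5.3550] v=[-2.2748]
Step 12: x=[4.9189] v=[-2.1807]
Step 13: x=[4.5126] v=[-2.0315]
Step 14: x=[4.1464] v=[-1.8310]
Step 15: x=[3.8296] v=[-1.5842]
Step 16: x=[3.5701] v=[-1.2974]
Step 17: x=[3.3745] v=[-0.9778]
Step 18: x=[3.2478] v=[-0.6335]
Step 19: x=[3.1932] v=[-0.2732]
Step 20: x=[3.2120] v=[0.0940]
First v>=0 after going negative at step 20, time=4.0000

Answer: 4.0000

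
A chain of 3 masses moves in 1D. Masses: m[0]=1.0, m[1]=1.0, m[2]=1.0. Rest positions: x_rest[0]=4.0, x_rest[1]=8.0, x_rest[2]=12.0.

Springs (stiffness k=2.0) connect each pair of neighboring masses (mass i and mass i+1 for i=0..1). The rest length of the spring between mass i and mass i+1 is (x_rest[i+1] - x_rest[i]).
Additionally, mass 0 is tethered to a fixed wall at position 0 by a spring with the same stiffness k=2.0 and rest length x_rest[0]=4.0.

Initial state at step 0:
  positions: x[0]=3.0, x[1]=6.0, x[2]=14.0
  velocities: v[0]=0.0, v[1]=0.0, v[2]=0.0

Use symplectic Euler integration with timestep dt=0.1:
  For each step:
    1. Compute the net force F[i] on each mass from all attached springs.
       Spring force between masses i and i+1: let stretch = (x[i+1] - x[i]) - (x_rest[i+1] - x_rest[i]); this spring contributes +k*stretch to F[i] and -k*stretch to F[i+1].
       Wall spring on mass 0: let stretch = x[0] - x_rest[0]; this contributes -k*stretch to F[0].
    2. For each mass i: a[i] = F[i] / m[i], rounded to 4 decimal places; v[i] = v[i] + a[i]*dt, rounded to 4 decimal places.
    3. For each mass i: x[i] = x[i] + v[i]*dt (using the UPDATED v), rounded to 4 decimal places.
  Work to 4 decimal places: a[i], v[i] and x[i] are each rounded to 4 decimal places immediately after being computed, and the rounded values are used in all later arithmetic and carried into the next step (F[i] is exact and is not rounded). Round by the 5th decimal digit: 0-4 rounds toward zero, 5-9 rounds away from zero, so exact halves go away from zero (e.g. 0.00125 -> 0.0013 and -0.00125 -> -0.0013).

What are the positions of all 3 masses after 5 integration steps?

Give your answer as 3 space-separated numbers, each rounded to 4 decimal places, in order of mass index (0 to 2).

Step 0: x=[3.0000 6.0000 14.0000] v=[0.0000 0.0000 0.0000]
Step 1: x=[3.0000 6.1000 13.9200] v=[0.0000 1.0000 -0.8000]
Step 2: x=[3.0020 6.2944 13.7636] v=[0.0200 1.9440 -1.5640]
Step 3: x=[3.0098 6.5723 13.5378] v=[0.0781 2.7794 -2.2578]
Step 4: x=[3.0287 6.9183 13.2527] v=[0.1886 3.4600 -2.8509]
Step 5: x=[3.0648 7.3132 12.9209] v=[0.3608 3.9490 -3.3178]

Answer: 3.0648 7.3132 12.9209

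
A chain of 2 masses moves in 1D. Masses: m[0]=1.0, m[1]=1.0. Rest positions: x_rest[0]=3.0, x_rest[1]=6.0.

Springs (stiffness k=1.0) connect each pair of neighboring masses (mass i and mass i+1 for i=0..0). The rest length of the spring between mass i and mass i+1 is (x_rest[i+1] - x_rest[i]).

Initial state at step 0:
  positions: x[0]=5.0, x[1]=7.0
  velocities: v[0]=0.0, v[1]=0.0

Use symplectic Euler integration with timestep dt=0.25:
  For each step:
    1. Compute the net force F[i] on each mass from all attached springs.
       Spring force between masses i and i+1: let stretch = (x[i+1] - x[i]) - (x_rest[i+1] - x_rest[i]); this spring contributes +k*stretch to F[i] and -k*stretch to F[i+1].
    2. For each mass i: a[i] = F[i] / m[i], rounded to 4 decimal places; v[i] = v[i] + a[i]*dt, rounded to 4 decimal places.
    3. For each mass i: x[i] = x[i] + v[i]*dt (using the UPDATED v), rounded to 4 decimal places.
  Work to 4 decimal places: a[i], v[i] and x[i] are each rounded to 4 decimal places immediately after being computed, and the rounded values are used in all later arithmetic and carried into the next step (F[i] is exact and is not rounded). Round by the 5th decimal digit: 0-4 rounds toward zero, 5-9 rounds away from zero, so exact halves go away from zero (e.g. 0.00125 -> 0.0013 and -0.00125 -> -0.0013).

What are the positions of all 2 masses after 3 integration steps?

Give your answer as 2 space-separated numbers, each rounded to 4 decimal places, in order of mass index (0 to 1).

Answer: 4.6631 7.3370

Derivation:
Step 0: x=[5.0000 7.0000] v=[0.0000 0.0000]
Step 1: x=[4.9375 7.0625] v=[-0.2500 0.2500]
Step 2: x=[4.8203 7.1797] v=[-0.4688 0.4688]
Step 3: x=[4.6631 7.3370] v=[-0.6290 0.6290]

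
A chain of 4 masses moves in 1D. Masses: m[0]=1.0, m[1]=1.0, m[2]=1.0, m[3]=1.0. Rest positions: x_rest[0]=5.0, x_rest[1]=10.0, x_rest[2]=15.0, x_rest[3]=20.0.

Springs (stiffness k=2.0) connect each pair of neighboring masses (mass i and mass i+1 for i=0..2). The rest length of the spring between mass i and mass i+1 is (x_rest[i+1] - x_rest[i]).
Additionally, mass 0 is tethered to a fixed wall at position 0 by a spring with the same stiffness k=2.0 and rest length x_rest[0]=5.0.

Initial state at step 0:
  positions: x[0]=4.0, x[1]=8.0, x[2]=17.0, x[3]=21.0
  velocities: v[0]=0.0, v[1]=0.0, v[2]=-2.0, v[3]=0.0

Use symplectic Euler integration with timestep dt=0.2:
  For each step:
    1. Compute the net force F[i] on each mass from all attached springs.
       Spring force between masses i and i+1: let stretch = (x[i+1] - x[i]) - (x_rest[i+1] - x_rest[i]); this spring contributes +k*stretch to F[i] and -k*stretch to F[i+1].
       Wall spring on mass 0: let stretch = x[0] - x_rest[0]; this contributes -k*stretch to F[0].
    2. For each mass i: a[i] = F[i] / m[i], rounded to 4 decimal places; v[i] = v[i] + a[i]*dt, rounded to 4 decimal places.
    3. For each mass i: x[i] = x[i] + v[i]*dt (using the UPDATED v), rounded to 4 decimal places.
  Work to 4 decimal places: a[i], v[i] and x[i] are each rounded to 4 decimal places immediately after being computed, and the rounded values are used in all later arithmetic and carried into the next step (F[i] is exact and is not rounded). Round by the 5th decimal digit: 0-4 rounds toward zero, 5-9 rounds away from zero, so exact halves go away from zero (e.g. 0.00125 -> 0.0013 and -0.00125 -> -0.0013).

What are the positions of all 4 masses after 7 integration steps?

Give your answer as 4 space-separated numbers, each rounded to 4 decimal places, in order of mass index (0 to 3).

Answer: 5.7510 10.6779 13.3510 19.2905

Derivation:
Step 0: x=[4.0000 8.0000 17.0000 21.0000] v=[0.0000 0.0000 -2.0000 0.0000]
Step 1: x=[4.0000 8.4000 16.2000 21.0800] v=[0.0000 2.0000 -4.0000 0.4000]
Step 2: x=[4.0320 9.0720 15.1664 21.1696] v=[0.1600 3.3600 -5.1680 0.4480]
Step 3: x=[4.1446 9.8284 14.1255 21.1789] v=[0.5632 3.7818 -5.2045 0.0467]
Step 4: x=[4.3804 10.4738 13.3051 21.0240] v=[1.1789 3.2271 -4.1020 -0.7747]
Step 5: x=[4.7532 10.8583 12.8757 20.6515] v=[1.8641 1.9223 -2.1470 -1.8623]
Step 6: x=[5.2342 10.9157 12.9070 20.0570] v=[2.4049 0.2872 0.1564 -2.9726]
Step 7: x=[5.7510 10.6779 13.3510 19.2905] v=[2.5838 -1.1889 2.2199 -3.8326]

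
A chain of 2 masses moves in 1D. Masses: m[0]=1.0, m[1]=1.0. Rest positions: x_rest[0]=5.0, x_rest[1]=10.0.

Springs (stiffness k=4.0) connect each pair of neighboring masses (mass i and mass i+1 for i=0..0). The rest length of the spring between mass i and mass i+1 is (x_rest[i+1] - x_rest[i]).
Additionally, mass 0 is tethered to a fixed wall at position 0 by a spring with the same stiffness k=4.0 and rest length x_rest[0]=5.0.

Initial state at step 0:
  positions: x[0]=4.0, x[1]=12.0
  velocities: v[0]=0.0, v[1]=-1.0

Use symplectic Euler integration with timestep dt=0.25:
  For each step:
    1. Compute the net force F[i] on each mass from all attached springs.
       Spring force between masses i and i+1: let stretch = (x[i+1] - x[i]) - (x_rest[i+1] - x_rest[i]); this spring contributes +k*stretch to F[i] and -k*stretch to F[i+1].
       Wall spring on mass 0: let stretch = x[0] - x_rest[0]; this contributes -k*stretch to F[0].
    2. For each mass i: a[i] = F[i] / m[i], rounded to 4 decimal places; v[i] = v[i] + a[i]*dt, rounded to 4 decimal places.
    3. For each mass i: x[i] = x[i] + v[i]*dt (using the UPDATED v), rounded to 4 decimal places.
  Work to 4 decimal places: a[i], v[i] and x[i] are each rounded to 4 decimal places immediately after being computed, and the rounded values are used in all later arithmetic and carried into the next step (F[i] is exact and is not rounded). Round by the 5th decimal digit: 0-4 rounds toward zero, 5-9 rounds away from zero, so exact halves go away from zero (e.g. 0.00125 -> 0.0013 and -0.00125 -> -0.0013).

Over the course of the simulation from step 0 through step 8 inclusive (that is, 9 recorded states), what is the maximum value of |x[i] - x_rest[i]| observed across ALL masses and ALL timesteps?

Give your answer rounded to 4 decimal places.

Step 0: x=[4.0000 12.0000] v=[0.0000 -1.0000]
Step 1: x=[5.0000 11.0000] v=[4.0000 -4.0000]
Step 2: x=[6.2500 9.7500] v=[5.0000 -5.0000]
Step 3: x=[6.8125 8.8750] v=[2.2500 -3.5000]
Step 4: x=[6.1875 8.7344] v=[-2.5000 -0.5625]
Step 5: x=[4.6524 9.2071] v=[-6.1406 1.8906]
Step 6: x=[3.0928 9.7911] v=[-6.2383 2.3359]
Step 7: x=[2.4346 9.9505] v=[-2.6328 0.6376]
Step 8: x=[3.0467 9.4809] v=[2.4485 -1.8783]
Max displacement = 2.5654

Answer: 2.5654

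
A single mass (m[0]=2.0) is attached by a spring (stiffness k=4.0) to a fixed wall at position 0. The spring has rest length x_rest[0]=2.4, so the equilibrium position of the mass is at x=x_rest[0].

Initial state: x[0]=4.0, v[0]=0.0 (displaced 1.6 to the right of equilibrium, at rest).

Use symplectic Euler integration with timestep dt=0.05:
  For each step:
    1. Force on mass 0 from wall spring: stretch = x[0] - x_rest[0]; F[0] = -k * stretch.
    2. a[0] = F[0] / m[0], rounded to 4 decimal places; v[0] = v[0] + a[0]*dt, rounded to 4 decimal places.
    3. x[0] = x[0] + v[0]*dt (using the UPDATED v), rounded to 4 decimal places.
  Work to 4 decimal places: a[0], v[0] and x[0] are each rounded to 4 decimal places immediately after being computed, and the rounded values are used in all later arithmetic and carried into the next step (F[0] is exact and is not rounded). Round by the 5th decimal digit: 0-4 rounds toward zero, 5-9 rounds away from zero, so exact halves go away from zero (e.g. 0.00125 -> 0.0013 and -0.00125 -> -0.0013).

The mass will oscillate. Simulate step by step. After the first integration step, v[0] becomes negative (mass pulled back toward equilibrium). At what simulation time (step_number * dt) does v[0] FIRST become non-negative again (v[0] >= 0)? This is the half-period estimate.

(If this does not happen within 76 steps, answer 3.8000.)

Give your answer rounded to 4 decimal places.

Answer: 2.2500

Derivation:
Step 0: x=[4.0000] v=[0.0000]
Step 1: x=[3.9920] v=[-0.1600]
Step 2: x=[3.9760] v=[-0.3192]
Step 3: x=[3.9522] v=[-0.4768]
Step 4: x=[3.9206] v=[-0.6320]
Step 5: x=[3.8814] v=[-0.7841]
Step 6: x=[3.8348] v=[-0.9322]
Step 7: x=[3.7810] v=[-1.0757]
Step 8: x=[3.7203] v=[-1.2138]
Step 9: x=[3.6530] v=[-1.3458]
Step 10: x=[3.5794] v=[-1.4711]
Step 11: x=[3.5000] v=[-1.5890]
Step 12: x=[3.4151] v=[-1.6990]
Step 13: x=[3.3251] v=[-1.8005]
Step 14: x=[3.2305] v=[-1.8930]
Step 15: x=[3.1317] v=[-1.9761]
Step 16: x=[3.0292] v=[-2.0493]
Step 17: x=[2.9236] v=[-2.1122]
Step 18: x=[2.8154] v=[-2.1646]
Step 19: x=[2.7051] v=[-2.2061]
Step 20: x=[2.5933] v=[-2.2366]
Step 21: x=[2.4805] v=[-2.2559]
Step 22: x=[2.3673] v=[-2.2640]
Step 23: x=[2.2543] v=[-2.2607]
Step 24: x=[2.1420] v=[-2.2461]
Step 25: x=[2.0310] v=[-2.2203]
Step 26: x=[1.9218] v=[-2.1834]
Step 27: x=[1.8150] v=[-2.1356]
Step 28: x=[1.7111] v=[-2.0771]
Step 29: x=[1.6107] v=[-2.0082]
Step 30: x=[1.5142] v=[-1.9293]
Step 31: x=[1.4222] v=[-1.8407]
Step 32: x=[1.3351] v=[-1.7429]
Step 33: x=[1.2533] v=[-1.6364]
Step 34: x=[1.1772] v=[-1.5217]
Step 35: x=[1.1072] v=[-1.3994]
Step 36: x=[1.0437] v=[-1.2701]
Step 37: x=[0.9870] v=[-1.1345]
Step 38: x=[0.9373] v=[-0.9932]
Step 39: x=[0.8950] v=[-0.8469]
Step 40: x=[0.8602] v=[-0.6964]
Step 41: x=[0.8331] v=[-0.5424]
Step 42: x=[0.8138] v=[-0.3857]
Step 43: x=[0.8024] v=[-0.2271]
Step 44: x=[0.7990] v=[-0.0673]
Step 45: x=[0.8036] v=[0.0928]
First v>=0 after going negative at step 45, time=2.2500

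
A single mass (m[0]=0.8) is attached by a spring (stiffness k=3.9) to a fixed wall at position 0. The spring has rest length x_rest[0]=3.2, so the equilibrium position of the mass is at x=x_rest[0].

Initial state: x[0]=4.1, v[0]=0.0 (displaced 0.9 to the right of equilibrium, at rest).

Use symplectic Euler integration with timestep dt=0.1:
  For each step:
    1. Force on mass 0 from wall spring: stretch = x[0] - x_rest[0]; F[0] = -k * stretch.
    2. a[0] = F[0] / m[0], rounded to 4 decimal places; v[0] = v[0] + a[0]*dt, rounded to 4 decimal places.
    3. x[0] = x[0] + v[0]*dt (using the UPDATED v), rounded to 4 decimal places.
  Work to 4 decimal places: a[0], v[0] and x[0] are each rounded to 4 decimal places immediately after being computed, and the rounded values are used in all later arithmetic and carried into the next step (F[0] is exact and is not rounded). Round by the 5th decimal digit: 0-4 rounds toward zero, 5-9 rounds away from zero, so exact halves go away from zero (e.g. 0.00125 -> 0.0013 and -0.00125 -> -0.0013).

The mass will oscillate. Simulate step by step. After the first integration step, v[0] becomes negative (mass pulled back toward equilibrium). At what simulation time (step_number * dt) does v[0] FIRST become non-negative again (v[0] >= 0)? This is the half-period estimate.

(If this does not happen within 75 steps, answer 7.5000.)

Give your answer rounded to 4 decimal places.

Answer: 1.5000

Derivation:
Step 0: x=[4.1000] v=[0.0000]
Step 1: x=[4.0561] v=[-0.4388]
Step 2: x=[3.9705] v=[-0.8562]
Step 3: x=[3.8473] v=[-1.2318]
Step 4: x=[3.6926] v=[-1.5474]
Step 5: x=[3.5139] v=[-1.7875]
Step 6: x=[3.3199] v=[-1.9405]
Step 7: x=[3.1200] v=[-1.9990]
Step 8: x=[2.9240] v=[-1.9600]
Step 9: x=[2.7415] v=[-1.8255]
Step 10: x=[2.5813] v=[-1.6020]
Step 11: x=[2.4513] v=[-1.3004]
Step 12: x=[2.3578] v=[-0.9354]
Step 13: x=[2.3053] v=[-0.5248]
Step 14: x=[2.2964] v=[-0.0886]
Step 15: x=[2.3316] v=[0.3519]
First v>=0 after going negative at step 15, time=1.5000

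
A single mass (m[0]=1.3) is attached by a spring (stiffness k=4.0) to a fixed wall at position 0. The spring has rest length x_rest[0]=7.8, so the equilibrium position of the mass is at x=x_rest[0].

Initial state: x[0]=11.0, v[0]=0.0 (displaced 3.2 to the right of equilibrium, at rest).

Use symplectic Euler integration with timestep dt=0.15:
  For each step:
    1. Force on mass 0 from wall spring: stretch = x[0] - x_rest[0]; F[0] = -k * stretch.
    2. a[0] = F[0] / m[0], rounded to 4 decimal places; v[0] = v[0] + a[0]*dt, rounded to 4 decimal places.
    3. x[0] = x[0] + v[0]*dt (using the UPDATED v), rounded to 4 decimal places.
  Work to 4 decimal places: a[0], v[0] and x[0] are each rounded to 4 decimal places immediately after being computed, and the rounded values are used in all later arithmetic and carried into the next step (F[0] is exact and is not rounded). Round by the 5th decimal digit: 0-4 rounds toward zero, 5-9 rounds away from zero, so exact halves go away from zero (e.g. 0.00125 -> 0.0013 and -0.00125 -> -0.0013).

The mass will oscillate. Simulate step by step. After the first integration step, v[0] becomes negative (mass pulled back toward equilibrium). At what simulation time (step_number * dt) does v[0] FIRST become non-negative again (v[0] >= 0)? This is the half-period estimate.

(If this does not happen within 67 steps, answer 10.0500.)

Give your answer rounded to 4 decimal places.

Step 0: x=[11.0000] v=[0.0000]
Step 1: x=[10.7785] v=[-1.4769]
Step 2: x=[10.3508] v=[-2.8516]
Step 3: x=[9.7465] v=[-4.0289]
Step 4: x=[9.0074] v=[-4.9273]
Step 5: x=[8.1847] v=[-5.4846]
Step 6: x=[7.3354] v=[-5.6622]
Step 7: x=[6.5182] v=[-5.4478]
Step 8: x=[5.7898] v=[-4.8562]
Step 9: x=[5.2005] v=[-3.9284]
Step 10: x=[4.7912] v=[-2.7286]
Step 11: x=[4.5902] v=[-1.3399]
Step 12: x=[4.6114] v=[0.1415]
First v>=0 after going negative at step 12, time=1.8000

Answer: 1.8000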